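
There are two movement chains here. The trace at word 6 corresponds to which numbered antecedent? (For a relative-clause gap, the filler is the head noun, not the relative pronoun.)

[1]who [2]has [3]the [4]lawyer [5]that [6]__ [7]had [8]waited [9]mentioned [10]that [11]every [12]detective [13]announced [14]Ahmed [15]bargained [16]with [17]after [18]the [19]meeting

The marked gap is inside the relative clause, the subject of "waited".
Its filler is the head noun "lawyer" (via "that"), at word 4.
(The other dependency links word 1 to a gap after word 16.)

4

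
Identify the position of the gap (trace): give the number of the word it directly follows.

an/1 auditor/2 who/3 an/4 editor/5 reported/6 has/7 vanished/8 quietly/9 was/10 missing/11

The displaced element is "an auditor" (word 2).
It is linked across 1 clause boundary (Ø).
It functions as the subject of "vanished", so the gap sits immediately after word 6 ("reported").
Base order: An editor reported an auditor has vanished quietly.

6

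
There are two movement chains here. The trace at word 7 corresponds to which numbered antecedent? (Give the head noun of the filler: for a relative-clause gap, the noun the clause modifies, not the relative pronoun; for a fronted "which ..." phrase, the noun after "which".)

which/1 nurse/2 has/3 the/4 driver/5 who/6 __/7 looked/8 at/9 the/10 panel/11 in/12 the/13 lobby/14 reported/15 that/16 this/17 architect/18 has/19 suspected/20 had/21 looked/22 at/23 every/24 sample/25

5

The marked gap is inside the relative clause, the subject of "looked".
Its filler is the head noun "driver" (via "who"), at word 5.
(The other dependency links word 2 to a gap after word 20.)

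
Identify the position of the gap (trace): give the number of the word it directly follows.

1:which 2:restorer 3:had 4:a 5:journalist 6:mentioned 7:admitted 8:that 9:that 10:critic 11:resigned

6

The displaced element is "which restorer" (word 2).
It is linked across 1 clause boundary (Ø).
It functions as the subject of "admitted", so the gap sits immediately after word 6 ("mentioned").
Base order: A journalist had mentioned that which restorer admitted that that critic resigned.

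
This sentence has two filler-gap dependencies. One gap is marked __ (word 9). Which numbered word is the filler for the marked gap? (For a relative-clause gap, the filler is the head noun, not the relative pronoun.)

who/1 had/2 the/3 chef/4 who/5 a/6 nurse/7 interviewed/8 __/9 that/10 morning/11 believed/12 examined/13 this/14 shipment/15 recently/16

The marked gap is inside the relative clause, the direct object of "interviewed".
Its filler is the head noun "chef" (via "who"), at word 4.
(The other dependency links word 1 to a gap after word 12.)

4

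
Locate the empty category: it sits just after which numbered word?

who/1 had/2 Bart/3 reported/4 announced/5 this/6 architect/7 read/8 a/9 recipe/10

The displaced element is "who" (word 1).
It is linked across 1 clause boundary (Ø).
It functions as the subject of "announced", so the gap sits immediately after word 4 ("reported").
Base order: Bart had reported who announced this architect read a recipe.

4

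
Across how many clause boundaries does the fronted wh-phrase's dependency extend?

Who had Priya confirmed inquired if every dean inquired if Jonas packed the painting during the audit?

"who" is extracted from the subject of "inquired".
Boundaries crossed, outermost first: [Ø] — 1 in total.

1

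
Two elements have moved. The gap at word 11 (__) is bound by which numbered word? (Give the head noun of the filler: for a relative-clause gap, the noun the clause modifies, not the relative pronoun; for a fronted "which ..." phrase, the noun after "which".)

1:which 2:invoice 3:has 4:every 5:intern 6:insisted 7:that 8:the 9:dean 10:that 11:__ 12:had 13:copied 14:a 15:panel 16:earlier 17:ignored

9

The marked gap is inside the relative clause, the subject of "copied".
Its filler is the head noun "dean" (via "that"), at word 9.
(The other dependency links word 2 to a gap after word 17.)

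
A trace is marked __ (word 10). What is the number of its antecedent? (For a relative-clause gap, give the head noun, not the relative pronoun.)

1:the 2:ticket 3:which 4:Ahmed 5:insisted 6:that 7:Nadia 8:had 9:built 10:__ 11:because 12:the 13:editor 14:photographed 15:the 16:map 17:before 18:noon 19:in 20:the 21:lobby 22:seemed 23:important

The gap at 10 is the object of "built", inside a relative clause.
The relative pronoun is "which" (word 3); it is bound by the head noun immediately before it.
Its filler is the head noun "ticket", at word 2.

2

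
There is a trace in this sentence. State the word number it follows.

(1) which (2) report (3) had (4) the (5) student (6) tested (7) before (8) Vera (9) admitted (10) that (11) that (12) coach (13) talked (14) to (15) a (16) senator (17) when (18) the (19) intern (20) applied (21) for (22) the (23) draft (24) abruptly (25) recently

The displaced element is "which report" (word 2).
It functions as the direct object of "tested", so the gap sits immediately after word 6 ("tested").
Base order: The student had tested which report before Vera admitted that that coach talked to a senator when the intern applied for the draft abruptly recently.

6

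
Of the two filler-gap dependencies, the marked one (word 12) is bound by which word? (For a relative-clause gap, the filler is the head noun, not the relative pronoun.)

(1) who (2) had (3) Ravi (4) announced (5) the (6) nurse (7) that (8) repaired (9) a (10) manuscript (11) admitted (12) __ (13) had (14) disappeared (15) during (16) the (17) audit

1

The marked gap is the subject of "disappeared".
Its filler is the fronted wh-phrase "who", at word 1.
(The other dependency links word 6 to a gap after word 7.)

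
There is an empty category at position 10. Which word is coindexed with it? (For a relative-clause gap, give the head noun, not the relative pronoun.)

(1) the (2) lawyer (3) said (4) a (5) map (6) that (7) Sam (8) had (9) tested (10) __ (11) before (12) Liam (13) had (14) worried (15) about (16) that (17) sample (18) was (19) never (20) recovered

5

The gap at 10 is the object of "tested", inside a relative clause.
The relative pronoun is "that" (word 6); it is bound by the head noun immediately before it.
Its filler is the head noun "map", at word 5.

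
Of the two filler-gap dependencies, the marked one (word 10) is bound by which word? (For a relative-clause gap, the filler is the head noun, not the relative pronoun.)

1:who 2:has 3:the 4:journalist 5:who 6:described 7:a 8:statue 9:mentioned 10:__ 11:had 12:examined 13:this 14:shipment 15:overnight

1

The marked gap is the subject of "examined".
Its filler is the fronted wh-phrase "who", at word 1.
(The other dependency links word 4 to a gap after word 5.)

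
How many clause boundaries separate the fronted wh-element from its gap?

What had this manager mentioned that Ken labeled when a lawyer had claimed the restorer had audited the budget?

1

"what" is extracted from the object of "labeled".
Boundaries crossed, outermost first: [that] — 1 in total.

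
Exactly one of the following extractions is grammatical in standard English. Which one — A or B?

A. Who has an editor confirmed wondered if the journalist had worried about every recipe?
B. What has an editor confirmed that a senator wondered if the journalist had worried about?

A

In B, the wh-phrase is extracted from inside a wh-island (introduced by "if"), which blocks movement.
In A, the extraction path crosses only that-complement boundaries, which are transparent.
So A is grammatical.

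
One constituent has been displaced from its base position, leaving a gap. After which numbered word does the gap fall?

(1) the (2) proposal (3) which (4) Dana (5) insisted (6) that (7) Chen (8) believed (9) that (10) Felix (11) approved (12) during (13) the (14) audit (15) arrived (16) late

11

The displaced element is "the proposal" (word 2).
It is linked across 2 clause boundaries (that → that).
It functions as the direct object of "approved", so the gap sits immediately after word 11 ("approved").
Base order: Dana insisted that Chen believed that Felix approved the proposal during the audit.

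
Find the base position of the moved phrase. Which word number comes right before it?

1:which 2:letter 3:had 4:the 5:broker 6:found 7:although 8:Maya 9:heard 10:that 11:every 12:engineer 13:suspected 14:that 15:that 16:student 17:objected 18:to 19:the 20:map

6

The displaced element is "which letter" (word 2).
It functions as the direct object of "found", so the gap sits immediately after word 6 ("found").
Base order: The broker had found which letter although Maya heard that every engineer suspected that that student objected to the map.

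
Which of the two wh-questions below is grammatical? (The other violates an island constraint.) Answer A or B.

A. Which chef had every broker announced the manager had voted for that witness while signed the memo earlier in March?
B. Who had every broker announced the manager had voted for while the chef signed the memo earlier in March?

In A, the wh-phrase is extracted from inside an adjunct island (introduced by "while"), which blocks movement.
In B, the extraction path crosses only that-complement boundaries, which are transparent.
So B is grammatical.

B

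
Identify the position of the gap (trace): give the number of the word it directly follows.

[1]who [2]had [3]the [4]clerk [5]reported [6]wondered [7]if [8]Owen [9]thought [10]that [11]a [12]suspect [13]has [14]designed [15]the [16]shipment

The displaced element is "who" (word 1).
It is linked across 1 clause boundary (Ø).
It functions as the subject of "wondered", so the gap sits immediately after word 5 ("reported").
Base order: The clerk had reported that who wondered if Owen thought that a suspect has designed the shipment.

5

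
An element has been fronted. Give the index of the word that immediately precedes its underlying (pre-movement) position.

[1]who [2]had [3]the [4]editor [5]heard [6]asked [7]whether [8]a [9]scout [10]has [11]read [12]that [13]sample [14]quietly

The displaced element is "who" (word 1).
It is linked across 1 clause boundary (Ø).
It functions as the subject of "asked", so the gap sits immediately after word 5 ("heard").
Base order: The editor had heard that who asked whether a scout has read that sample quietly.

5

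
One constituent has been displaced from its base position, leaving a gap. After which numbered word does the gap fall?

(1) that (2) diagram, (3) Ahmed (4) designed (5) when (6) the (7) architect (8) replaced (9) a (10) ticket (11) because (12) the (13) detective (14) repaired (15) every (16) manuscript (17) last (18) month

4

The displaced element is "that diagram" (word 2).
It functions as the direct object of "designed", so the gap sits immediately after word 4 ("designed").
Base order: Ahmed designed that diagram when the architect replaced a ticket because the detective repaired every manuscript last month.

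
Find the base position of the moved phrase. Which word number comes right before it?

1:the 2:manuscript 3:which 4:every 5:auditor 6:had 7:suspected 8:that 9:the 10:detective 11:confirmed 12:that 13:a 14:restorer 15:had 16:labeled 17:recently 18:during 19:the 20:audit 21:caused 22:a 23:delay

The displaced element is "the manuscript" (word 2).
It is linked across 2 clause boundaries (that → that).
It functions as the direct object of "labeled", so the gap sits immediately after word 16 ("labeled").
Base order: Every auditor had suspected that the detective confirmed that a restorer had labeled the manuscript recently during the audit.

16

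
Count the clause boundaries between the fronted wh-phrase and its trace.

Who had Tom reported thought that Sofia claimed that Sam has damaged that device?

"who" is extracted from the subject of "thought".
Boundaries crossed, outermost first: [Ø] — 1 in total.

1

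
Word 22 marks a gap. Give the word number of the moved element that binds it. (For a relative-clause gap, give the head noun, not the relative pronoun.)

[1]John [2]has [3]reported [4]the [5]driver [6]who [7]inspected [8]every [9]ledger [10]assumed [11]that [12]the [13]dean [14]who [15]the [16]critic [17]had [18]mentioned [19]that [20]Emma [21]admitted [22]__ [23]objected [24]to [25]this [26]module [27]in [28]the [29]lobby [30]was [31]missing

The gap at 22 is the subject of "objected", inside a relative clause.
The relative pronoun is "who" (word 14); it is bound by the head noun immediately before it.
Its filler is the head noun "dean", at word 13.

13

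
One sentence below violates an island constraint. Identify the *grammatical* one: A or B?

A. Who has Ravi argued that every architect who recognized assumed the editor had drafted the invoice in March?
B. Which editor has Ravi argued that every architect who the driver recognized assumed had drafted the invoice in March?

In A, the wh-phrase is extracted from inside a complex-NP island (relative clause) (introduced by "who"), which blocks movement.
In B, the extraction path crosses only that-complement boundaries, which are transparent.
So B is grammatical.

B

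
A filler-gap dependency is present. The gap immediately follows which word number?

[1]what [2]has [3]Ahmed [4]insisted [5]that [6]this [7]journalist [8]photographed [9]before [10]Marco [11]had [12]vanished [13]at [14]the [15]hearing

The displaced element is "what" (word 1).
It is linked across 1 clause boundary (that).
It functions as the direct object of "photographed", so the gap sits immediately after word 8 ("photographed").
Base order: Ahmed has insisted that this journalist photographed what before Marco had vanished at the hearing.

8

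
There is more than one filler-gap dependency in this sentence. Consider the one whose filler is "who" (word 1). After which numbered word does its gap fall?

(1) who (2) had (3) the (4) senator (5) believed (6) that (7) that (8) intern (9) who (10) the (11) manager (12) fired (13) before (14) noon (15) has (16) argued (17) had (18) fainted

16

The displaced element is "who" (word 1).
It is linked across 2 clause boundaries (that → Ø).
It functions as the subject of "fainted", so the gap sits immediately after word 16 ("argued").
Base order: The senator had believed that that intern who the manager fired before noon has argued that who had fainted.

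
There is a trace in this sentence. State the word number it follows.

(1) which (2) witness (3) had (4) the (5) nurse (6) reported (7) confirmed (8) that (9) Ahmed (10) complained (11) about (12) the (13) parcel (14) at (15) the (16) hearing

The displaced element is "which witness" (word 2).
It is linked across 1 clause boundary (Ø).
It functions as the subject of "confirmed", so the gap sits immediately after word 6 ("reported").
Base order: The nurse had reported that which witness confirmed that Ahmed complained about the parcel at the hearing.

6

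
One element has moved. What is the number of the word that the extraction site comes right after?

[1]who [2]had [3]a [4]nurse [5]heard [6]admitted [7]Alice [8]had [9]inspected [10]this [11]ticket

The displaced element is "who" (word 1).
It is linked across 1 clause boundary (Ø).
It functions as the subject of "admitted", so the gap sits immediately after word 5 ("heard").
Base order: A nurse had heard that who admitted Alice had inspected this ticket.

5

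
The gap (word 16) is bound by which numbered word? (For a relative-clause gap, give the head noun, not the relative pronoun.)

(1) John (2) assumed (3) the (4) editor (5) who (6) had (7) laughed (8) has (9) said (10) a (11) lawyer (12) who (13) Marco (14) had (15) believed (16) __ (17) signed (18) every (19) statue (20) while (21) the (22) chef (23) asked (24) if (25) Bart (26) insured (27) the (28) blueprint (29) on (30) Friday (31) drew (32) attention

The gap at 16 is the subject of "signed", inside a relative clause.
The relative pronoun is "who" (word 12); it is bound by the head noun immediately before it.
Its filler is the head noun "lawyer", at word 11.

11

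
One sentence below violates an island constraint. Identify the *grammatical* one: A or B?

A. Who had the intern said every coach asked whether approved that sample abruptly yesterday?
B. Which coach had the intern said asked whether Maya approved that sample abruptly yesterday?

B

In A, the wh-phrase is extracted from inside a wh-island (introduced by "whether"), which blocks movement.
In B, the extraction path crosses only that-complement boundaries, which are transparent.
So B is grammatical.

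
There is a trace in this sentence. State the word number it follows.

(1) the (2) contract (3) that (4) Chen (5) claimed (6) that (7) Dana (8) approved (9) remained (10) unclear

8

The displaced element is "the contract" (word 2).
It is linked across 1 clause boundary (that).
It functions as the direct object of "approved", so the gap sits immediately after word 8 ("approved").
Base order: Chen claimed that Dana approved the contract.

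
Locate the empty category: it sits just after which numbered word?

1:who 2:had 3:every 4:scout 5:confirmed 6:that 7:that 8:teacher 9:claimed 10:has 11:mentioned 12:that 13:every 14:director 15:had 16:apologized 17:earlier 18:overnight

9

The displaced element is "who" (word 1).
It is linked across 2 clause boundaries (that → Ø).
It functions as the subject of "mentioned", so the gap sits immediately after word 9 ("claimed").
Base order: Every scout had confirmed that that teacher claimed who has mentioned that every director had apologized earlier overnight.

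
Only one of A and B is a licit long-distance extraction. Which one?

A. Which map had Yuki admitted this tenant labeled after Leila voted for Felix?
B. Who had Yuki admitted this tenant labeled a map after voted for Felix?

A

In B, the wh-phrase is extracted from inside an adjunct island (introduced by "after"), which blocks movement.
In A, the extraction path crosses only that-complement boundaries, which are transparent.
So A is grammatical.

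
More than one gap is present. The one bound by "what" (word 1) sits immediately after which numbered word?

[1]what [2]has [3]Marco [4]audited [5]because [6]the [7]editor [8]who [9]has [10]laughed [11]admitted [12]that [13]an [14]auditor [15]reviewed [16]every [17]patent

The displaced element is "what" (word 1).
It functions as the direct object of "audited", so the gap sits immediately after word 4 ("audited").
Base order: Marco has audited what because the editor who has laughed admitted that an auditor reviewed every patent.

4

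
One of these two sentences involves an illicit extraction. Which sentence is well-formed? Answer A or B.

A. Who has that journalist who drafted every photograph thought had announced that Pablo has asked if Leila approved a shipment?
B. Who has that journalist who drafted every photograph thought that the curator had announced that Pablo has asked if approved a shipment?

In B, the wh-phrase is extracted from inside a wh-island (introduced by "if"), which blocks movement.
In A, the extraction path crosses only that-complement boundaries, which are transparent.
So A is grammatical.

A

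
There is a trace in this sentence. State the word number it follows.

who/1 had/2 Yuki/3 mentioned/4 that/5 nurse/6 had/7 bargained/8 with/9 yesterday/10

9

The displaced element is "who" (word 1).
It is linked across 1 clause boundary (Ø).
It functions as the object of the preposition "with" of "bargained", so the gap sits immediately after word 9 ("with").
Base order: Yuki had mentioned that nurse had bargained with who yesterday.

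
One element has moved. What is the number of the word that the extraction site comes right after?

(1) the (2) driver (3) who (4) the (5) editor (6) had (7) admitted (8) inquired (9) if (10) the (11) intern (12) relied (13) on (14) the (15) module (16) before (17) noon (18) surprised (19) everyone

The displaced element is "the driver" (word 2).
It is linked across 1 clause boundary (Ø).
It functions as the subject of "inquired", so the gap sits immediately after word 7 ("admitted").
Base order: The editor had admitted that the driver inquired if the intern relied on the module before noon.

7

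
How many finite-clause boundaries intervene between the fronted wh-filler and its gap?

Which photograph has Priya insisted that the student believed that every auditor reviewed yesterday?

"which photograph" is extracted from the object of "reviewed".
Boundaries crossed, outermost first: [that], [that] — 2 in total.

2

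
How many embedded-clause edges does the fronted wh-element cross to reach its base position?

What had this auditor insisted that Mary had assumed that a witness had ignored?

"what" is extracted from the object of "ignored".
Boundaries crossed, outermost first: [that], [that] — 2 in total.

2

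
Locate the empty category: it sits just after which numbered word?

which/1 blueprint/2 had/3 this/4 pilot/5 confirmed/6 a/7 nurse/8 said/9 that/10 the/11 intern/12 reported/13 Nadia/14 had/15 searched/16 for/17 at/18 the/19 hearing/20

17

The displaced element is "which blueprint" (word 2).
It is linked across 3 clause boundaries (Ø → that → Ø).
It functions as the object of the preposition "for" of "searched", so the gap sits immediately after word 17 ("for").
Base order: This pilot had confirmed a nurse said that the intern reported Nadia had searched for which blueprint at the hearing.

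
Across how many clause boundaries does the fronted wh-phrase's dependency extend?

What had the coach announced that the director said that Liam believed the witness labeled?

3

"what" is extracted from the object of "labeled".
Boundaries crossed, outermost first: [that], [that], [Ø] — 3 in total.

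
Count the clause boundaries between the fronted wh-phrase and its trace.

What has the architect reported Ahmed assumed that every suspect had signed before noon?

2

"what" is extracted from the object of "signed".
Boundaries crossed, outermost first: [Ø], [that] — 2 in total.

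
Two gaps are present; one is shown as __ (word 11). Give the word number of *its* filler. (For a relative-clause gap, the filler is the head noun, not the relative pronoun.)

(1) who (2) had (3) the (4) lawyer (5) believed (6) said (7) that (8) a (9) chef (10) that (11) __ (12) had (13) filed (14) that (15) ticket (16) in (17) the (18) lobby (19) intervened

The marked gap is inside the relative clause, the subject of "filed".
Its filler is the head noun "chef" (via "that"), at word 9.
(The other dependency links word 1 to a gap after word 5.)

9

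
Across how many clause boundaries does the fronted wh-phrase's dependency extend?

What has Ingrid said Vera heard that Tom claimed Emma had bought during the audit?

"what" is extracted from the object of "bought".
Boundaries crossed, outermost first: [Ø], [that], [Ø] — 3 in total.

3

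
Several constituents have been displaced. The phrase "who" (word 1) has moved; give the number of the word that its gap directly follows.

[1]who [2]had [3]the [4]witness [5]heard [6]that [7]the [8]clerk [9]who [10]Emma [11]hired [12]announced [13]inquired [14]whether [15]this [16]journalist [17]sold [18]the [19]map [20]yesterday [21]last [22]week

The displaced element is "who" (word 1).
It is linked across 2 clause boundaries (that → Ø).
It functions as the subject of "inquired", so the gap sits immediately after word 12 ("announced").
Base order: The witness had heard that the clerk who Emma hired announced who inquired whether this journalist sold the map yesterday last week.

12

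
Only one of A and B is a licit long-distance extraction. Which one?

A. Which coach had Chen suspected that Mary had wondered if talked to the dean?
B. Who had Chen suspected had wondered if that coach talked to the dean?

In A, the wh-phrase is extracted from inside a wh-island (introduced by "if"), which blocks movement.
In B, the extraction path crosses only that-complement boundaries, which are transparent.
So B is grammatical.

B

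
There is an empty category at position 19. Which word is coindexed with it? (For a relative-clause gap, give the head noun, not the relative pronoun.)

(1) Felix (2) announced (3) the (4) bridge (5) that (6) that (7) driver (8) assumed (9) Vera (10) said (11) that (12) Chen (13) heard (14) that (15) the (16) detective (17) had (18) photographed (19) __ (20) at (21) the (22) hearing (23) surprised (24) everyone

4

The gap at 19 is the object of "photographed", inside a relative clause.
The relative pronoun is "that" (word 5); it is bound by the head noun immediately before it.
Its filler is the head noun "bridge", at word 4.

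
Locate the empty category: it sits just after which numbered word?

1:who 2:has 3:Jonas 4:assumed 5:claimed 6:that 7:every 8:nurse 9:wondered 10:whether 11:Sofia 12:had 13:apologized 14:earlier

The displaced element is "who" (word 1).
It is linked across 1 clause boundary (Ø).
It functions as the subject of "claimed", so the gap sits immediately after word 4 ("assumed").
Base order: Jonas has assumed that who claimed that every nurse wondered whether Sofia had apologized earlier.

4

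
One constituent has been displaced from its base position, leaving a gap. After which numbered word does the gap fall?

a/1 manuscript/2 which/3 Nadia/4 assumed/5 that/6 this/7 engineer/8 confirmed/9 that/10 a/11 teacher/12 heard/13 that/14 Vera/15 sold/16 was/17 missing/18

16

The displaced element is "a manuscript" (word 2).
It is linked across 3 clause boundaries (that → that → that).
It functions as the direct object of "sold", so the gap sits immediately after word 16 ("sold").
Base order: Nadia assumed that this engineer confirmed that a teacher heard that Vera sold a manuscript.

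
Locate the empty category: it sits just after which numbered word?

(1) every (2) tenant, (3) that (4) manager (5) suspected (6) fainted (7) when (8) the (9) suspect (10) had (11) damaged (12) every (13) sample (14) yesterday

5

The displaced element is "every tenant" (word 2).
It is linked across 1 clause boundary (Ø).
It functions as the subject of "fainted", so the gap sits immediately after word 5 ("suspected").
Base order: That manager suspected that every tenant fainted when the suspect had damaged every sample yesterday.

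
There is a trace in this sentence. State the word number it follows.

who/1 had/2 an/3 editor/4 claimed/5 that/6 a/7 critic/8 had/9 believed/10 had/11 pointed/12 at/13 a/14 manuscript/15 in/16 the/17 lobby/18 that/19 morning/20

10

The displaced element is "who" (word 1).
It is linked across 2 clause boundaries (that → Ø).
It functions as the subject of "pointed", so the gap sits immediately after word 10 ("believed").
Base order: An editor had claimed that a critic had believed who had pointed at a manuscript in the lobby that morning.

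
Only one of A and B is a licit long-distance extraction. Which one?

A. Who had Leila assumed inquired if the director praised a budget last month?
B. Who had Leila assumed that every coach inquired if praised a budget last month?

A

In B, the wh-phrase is extracted from inside a wh-island (introduced by "if"), which blocks movement.
In A, the extraction path crosses only that-complement boundaries, which are transparent.
So A is grammatical.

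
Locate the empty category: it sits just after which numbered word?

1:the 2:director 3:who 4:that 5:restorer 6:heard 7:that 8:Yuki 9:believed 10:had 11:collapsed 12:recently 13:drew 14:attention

9

The displaced element is "the director" (word 2).
It is linked across 2 clause boundaries (that → Ø).
It functions as the subject of "collapsed", so the gap sits immediately after word 9 ("believed").
Base order: That restorer heard that Yuki believed that the director had collapsed recently.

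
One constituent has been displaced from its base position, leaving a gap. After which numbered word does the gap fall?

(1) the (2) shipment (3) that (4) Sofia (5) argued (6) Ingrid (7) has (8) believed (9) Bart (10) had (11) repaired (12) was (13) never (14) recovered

The displaced element is "the shipment" (word 2).
It is linked across 2 clause boundaries (Ø → Ø).
It functions as the direct object of "repaired", so the gap sits immediately after word 11 ("repaired").
Base order: Sofia argued Ingrid has believed Bart had repaired the shipment.

11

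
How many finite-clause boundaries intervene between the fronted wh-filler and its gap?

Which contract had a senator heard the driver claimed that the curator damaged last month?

2

"which contract" is extracted from the object of "damaged".
Boundaries crossed, outermost first: [Ø], [that] — 2 in total.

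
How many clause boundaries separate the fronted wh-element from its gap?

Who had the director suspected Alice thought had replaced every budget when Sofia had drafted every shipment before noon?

"who" is extracted from the subject of "replaced".
Boundaries crossed, outermost first: [Ø], [Ø] — 2 in total.

2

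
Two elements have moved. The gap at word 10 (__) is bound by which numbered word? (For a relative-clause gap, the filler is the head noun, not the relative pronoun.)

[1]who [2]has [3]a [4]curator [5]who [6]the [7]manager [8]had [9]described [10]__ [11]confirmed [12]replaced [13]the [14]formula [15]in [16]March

4

The marked gap is inside the relative clause, the direct object of "described".
Its filler is the head noun "curator" (via "who"), at word 4.
(The other dependency links word 1 to a gap after word 11.)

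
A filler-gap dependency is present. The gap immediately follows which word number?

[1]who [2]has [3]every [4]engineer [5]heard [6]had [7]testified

5

The displaced element is "who" (word 1).
It is linked across 1 clause boundary (Ø).
It functions as the subject of "testified", so the gap sits immediately after word 5 ("heard").
Base order: Every engineer has heard who had testified.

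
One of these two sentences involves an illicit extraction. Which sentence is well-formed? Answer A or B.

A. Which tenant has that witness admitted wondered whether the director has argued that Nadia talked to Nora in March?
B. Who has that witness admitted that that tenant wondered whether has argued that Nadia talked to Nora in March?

In B, the wh-phrase is extracted from inside a wh-island (introduced by "whether"), which blocks movement.
In A, the extraction path crosses only that-complement boundaries, which are transparent.
So A is grammatical.

A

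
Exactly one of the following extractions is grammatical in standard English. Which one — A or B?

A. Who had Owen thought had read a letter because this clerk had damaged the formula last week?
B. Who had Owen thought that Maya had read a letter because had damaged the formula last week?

In B, the wh-phrase is extracted from inside an adjunct island (introduced by "because"), which blocks movement.
In A, the extraction path crosses only that-complement boundaries, which are transparent.
So A is grammatical.

A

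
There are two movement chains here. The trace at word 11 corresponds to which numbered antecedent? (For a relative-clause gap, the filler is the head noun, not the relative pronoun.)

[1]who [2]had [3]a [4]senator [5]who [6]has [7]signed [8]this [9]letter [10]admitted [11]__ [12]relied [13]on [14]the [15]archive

The marked gap is the subject of "relied".
Its filler is the fronted wh-phrase "who", at word 1.
(The other dependency links word 4 to a gap after word 5.)

1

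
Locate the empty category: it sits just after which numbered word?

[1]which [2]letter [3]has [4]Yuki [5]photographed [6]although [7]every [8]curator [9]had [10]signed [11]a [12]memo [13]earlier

5

The displaced element is "which letter" (word 2).
It functions as the direct object of "photographed", so the gap sits immediately after word 5 ("photographed").
Base order: Yuki has photographed which letter although every curator had signed a memo earlier.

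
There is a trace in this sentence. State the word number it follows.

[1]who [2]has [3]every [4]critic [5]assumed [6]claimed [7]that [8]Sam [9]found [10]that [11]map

5

The displaced element is "who" (word 1).
It is linked across 1 clause boundary (Ø).
It functions as the subject of "claimed", so the gap sits immediately after word 5 ("assumed").
Base order: Every critic has assumed that who claimed that Sam found that map.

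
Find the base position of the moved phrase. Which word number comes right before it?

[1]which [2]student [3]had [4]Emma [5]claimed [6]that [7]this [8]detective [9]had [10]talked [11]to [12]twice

11

The displaced element is "which student" (word 2).
It is linked across 1 clause boundary (that).
It functions as the object of the preposition "to" of "talked", so the gap sits immediately after word 11 ("to").
Base order: Emma had claimed that this detective had talked to which student twice.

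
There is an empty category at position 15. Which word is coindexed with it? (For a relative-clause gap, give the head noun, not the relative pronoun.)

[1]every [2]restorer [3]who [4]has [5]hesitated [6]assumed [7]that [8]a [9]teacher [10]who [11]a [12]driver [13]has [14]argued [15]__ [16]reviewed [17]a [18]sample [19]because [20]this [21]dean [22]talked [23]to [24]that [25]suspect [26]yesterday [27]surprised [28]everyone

The gap at 15 is the subject of "reviewed", inside a relative clause.
The relative pronoun is "who" (word 10); it is bound by the head noun immediately before it.
Its filler is the head noun "teacher", at word 9.

9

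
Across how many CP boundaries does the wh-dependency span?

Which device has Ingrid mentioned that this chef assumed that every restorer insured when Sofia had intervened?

"which device" is extracted from the object of "insured".
Boundaries crossed, outermost first: [that], [that] — 2 in total.

2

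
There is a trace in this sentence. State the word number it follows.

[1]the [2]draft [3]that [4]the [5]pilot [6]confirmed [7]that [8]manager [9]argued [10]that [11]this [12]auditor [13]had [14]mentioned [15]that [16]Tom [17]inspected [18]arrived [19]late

The displaced element is "the draft" (word 2).
It is linked across 3 clause boundaries (Ø → that → that).
It functions as the direct object of "inspected", so the gap sits immediately after word 17 ("inspected").
Base order: The pilot confirmed that manager argued that this auditor had mentioned that Tom inspected the draft.

17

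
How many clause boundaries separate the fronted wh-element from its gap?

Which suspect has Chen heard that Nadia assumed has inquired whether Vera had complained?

2

"which suspect" is extracted from the subject of "inquired".
Boundaries crossed, outermost first: [that], [Ø] — 2 in total.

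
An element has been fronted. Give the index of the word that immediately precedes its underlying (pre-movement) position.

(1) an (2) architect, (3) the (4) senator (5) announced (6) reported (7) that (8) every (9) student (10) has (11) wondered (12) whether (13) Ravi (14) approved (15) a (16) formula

5

The displaced element is "an architect" (word 2).
It is linked across 1 clause boundary (Ø).
It functions as the subject of "reported", so the gap sits immediately after word 5 ("announced").
Base order: The senator announced that an architect reported that every student has wondered whether Ravi approved a formula.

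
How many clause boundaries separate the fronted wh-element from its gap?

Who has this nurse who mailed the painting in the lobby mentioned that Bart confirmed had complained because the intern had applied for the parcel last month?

2

"who" is extracted from the subject of "complained".
Boundaries crossed, outermost first: [that], [Ø] — 2 in total.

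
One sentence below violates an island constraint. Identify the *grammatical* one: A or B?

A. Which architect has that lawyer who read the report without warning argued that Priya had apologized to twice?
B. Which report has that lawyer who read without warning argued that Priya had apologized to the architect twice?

In B, the wh-phrase is extracted from inside a complex-NP island (relative clause) (introduced by "who"), which blocks movement.
In A, the extraction path crosses only that-complement boundaries, which are transparent.
So A is grammatical.

A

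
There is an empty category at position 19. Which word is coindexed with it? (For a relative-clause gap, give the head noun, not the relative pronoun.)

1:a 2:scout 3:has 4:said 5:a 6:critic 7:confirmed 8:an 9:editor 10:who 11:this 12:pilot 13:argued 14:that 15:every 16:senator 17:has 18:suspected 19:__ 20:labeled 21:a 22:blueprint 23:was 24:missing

9

The gap at 19 is the subject of "labeled", inside a relative clause.
The relative pronoun is "who" (word 10); it is bound by the head noun immediately before it.
Its filler is the head noun "editor", at word 9.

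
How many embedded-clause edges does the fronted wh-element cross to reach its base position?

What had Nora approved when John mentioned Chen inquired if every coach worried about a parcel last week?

"what" originates inside the matrix clause — no clause boundary is crossed.

0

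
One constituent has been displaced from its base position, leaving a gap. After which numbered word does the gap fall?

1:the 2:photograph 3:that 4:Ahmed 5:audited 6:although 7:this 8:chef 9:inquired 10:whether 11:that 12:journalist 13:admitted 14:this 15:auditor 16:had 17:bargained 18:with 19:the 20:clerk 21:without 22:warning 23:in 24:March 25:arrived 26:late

5

The displaced element is "the photograph" (word 2).
It functions as the direct object of "audited", so the gap sits immediately after word 5 ("audited").
Base order: Ahmed audited the photograph although this chef inquired whether that journalist admitted this auditor had bargained with the clerk without warning in March.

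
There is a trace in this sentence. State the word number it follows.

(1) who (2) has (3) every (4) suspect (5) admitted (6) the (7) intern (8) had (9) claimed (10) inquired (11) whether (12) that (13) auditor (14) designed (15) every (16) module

9

The displaced element is "who" (word 1).
It is linked across 2 clause boundaries (Ø → Ø).
It functions as the subject of "inquired", so the gap sits immediately after word 9 ("claimed").
Base order: Every suspect has admitted the intern had claimed that who inquired whether that auditor designed every module.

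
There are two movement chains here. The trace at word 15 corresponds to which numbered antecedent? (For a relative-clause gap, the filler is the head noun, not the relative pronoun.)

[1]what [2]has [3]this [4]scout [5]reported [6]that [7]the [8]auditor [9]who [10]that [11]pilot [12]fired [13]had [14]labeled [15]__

1

The marked gap is the direct object of "labeled".
Its filler is the fronted wh-phrase "what", at word 1.
(The other dependency links word 8 to a gap after word 12.)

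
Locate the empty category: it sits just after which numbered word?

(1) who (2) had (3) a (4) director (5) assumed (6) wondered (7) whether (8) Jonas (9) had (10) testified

The displaced element is "who" (word 1).
It is linked across 1 clause boundary (Ø).
It functions as the subject of "wondered", so the gap sits immediately after word 5 ("assumed").
Base order: A director had assumed that who wondered whether Jonas had testified.

5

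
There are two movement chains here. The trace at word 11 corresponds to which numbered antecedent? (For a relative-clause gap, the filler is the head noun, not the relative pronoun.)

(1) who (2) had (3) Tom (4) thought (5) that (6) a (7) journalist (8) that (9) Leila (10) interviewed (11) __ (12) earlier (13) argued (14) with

The marked gap is inside the relative clause, the direct object of "interviewed".
Its filler is the head noun "journalist" (via "that"), at word 7.
(The other dependency links word 1 to a gap after word 14.)

7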